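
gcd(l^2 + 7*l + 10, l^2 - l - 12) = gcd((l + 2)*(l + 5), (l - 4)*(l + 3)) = 1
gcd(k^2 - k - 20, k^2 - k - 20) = k^2 - k - 20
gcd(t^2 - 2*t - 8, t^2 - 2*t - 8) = t^2 - 2*t - 8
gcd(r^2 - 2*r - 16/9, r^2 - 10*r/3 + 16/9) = r - 8/3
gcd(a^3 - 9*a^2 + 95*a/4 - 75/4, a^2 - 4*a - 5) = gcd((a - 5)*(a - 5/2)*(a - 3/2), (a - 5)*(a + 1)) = a - 5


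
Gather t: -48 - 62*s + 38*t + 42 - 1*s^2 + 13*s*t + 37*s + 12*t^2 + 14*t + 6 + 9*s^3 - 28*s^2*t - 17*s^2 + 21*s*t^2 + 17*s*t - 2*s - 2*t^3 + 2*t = 9*s^3 - 18*s^2 - 27*s - 2*t^3 + t^2*(21*s + 12) + t*(-28*s^2 + 30*s + 54)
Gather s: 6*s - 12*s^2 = -12*s^2 + 6*s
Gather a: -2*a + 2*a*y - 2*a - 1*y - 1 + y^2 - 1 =a*(2*y - 4) + y^2 - y - 2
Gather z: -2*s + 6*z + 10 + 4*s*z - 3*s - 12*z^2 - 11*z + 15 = -5*s - 12*z^2 + z*(4*s - 5) + 25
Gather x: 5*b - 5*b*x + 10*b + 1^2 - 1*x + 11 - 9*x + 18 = 15*b + x*(-5*b - 10) + 30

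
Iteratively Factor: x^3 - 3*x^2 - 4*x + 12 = (x - 2)*(x^2 - x - 6) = (x - 3)*(x - 2)*(x + 2)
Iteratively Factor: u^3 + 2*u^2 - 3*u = (u + 3)*(u^2 - u) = u*(u + 3)*(u - 1)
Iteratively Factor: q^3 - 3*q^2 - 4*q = (q - 4)*(q^2 + q) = (q - 4)*(q + 1)*(q)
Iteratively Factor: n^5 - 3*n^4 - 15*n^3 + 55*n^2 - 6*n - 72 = (n - 3)*(n^4 - 15*n^2 + 10*n + 24) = (n - 3)*(n + 1)*(n^3 - n^2 - 14*n + 24) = (n - 3)*(n - 2)*(n + 1)*(n^2 + n - 12) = (n - 3)*(n - 2)*(n + 1)*(n + 4)*(n - 3)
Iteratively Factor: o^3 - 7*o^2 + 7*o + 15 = (o - 3)*(o^2 - 4*o - 5) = (o - 5)*(o - 3)*(o + 1)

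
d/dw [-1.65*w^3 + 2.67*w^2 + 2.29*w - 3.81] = -4.95*w^2 + 5.34*w + 2.29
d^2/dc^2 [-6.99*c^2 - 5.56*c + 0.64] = -13.9800000000000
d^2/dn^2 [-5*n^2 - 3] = -10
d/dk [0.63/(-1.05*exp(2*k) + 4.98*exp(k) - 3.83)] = (1.323*exp(k) - 3.1374)*exp(k)/(1.05*exp(2*k) - 4.98*exp(k) + 3.83)^2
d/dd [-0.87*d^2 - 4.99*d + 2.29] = -1.74*d - 4.99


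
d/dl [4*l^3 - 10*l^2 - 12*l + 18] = 12*l^2 - 20*l - 12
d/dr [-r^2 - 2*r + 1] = -2*r - 2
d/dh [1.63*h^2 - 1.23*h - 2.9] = 3.26*h - 1.23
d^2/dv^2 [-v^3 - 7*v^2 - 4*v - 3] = -6*v - 14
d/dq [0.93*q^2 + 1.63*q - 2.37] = 1.86*q + 1.63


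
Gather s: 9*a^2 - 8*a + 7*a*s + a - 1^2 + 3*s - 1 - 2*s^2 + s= 9*a^2 - 7*a - 2*s^2 + s*(7*a + 4) - 2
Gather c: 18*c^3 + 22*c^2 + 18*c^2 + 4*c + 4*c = 18*c^3 + 40*c^2 + 8*c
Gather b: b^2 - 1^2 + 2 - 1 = b^2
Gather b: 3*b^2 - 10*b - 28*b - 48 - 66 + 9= 3*b^2 - 38*b - 105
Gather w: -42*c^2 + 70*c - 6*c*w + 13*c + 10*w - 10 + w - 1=-42*c^2 + 83*c + w*(11 - 6*c) - 11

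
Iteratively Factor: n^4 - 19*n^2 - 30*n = (n - 5)*(n^3 + 5*n^2 + 6*n) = (n - 5)*(n + 3)*(n^2 + 2*n) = n*(n - 5)*(n + 3)*(n + 2)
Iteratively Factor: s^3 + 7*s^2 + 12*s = (s)*(s^2 + 7*s + 12) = s*(s + 4)*(s + 3)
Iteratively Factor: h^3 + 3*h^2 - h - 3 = (h + 1)*(h^2 + 2*h - 3) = (h - 1)*(h + 1)*(h + 3)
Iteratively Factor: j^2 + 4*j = (j + 4)*(j)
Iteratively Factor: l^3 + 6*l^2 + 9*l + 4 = (l + 1)*(l^2 + 5*l + 4) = (l + 1)*(l + 4)*(l + 1)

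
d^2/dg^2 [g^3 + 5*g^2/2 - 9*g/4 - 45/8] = 6*g + 5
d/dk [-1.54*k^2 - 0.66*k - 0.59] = -3.08*k - 0.66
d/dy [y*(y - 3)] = 2*y - 3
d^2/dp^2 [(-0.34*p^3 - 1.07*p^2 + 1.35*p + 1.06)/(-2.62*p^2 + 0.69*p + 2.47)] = (3.5527136788005e-15*p^5 - 9.940888*p^3 + 1.365576*p^2 - 28.474896*p + 2.928836)/(17.984728*p^6 - 14.209308*p^5 - 47.123058*p^4 + 26.463087*p^3 + 44.425173*p^2 - 12.628863*p - 15.069223)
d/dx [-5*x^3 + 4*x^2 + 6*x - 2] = -15*x^2 + 8*x + 6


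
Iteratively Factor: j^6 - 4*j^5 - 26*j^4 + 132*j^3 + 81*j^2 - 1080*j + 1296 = (j - 3)*(j^5 - j^4 - 29*j^3 + 45*j^2 + 216*j - 432) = (j - 3)*(j + 4)*(j^4 - 5*j^3 - 9*j^2 + 81*j - 108) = (j - 3)^2*(j + 4)*(j^3 - 2*j^2 - 15*j + 36) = (j - 3)^3*(j + 4)*(j^2 + j - 12) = (j - 3)^4*(j + 4)*(j + 4)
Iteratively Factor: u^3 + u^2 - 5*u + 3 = (u + 3)*(u^2 - 2*u + 1) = (u - 1)*(u + 3)*(u - 1)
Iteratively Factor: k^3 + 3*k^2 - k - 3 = (k + 1)*(k^2 + 2*k - 3) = (k - 1)*(k + 1)*(k + 3)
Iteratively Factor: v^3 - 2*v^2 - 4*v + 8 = (v - 2)*(v^2 - 4) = (v - 2)*(v + 2)*(v - 2)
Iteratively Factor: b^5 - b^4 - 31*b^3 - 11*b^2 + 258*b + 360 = (b + 2)*(b^4 - 3*b^3 - 25*b^2 + 39*b + 180) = (b + 2)*(b + 3)*(b^3 - 6*b^2 - 7*b + 60) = (b + 2)*(b + 3)^2*(b^2 - 9*b + 20) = (b - 5)*(b + 2)*(b + 3)^2*(b - 4)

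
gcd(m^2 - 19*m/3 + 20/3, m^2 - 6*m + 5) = m - 5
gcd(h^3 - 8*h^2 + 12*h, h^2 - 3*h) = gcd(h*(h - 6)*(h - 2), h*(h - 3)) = h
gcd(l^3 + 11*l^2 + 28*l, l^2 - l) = l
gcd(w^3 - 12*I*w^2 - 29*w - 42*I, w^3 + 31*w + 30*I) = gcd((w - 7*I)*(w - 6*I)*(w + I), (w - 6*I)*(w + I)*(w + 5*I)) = w^2 - 5*I*w + 6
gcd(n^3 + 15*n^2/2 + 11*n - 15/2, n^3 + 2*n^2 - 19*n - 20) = n + 5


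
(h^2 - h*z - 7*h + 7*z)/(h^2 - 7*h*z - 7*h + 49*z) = (-h + z)/(-h + 7*z)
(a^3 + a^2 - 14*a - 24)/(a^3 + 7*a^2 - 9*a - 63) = (a^2 - 2*a - 8)/(a^2 + 4*a - 21)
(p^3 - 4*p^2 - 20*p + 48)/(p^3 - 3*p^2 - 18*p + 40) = (p - 6)/(p - 5)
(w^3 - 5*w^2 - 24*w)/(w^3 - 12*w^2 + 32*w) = (w + 3)/(w - 4)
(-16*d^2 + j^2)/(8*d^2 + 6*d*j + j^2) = (-4*d + j)/(2*d + j)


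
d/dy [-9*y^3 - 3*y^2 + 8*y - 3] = -27*y^2 - 6*y + 8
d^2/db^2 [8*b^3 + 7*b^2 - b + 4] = 48*b + 14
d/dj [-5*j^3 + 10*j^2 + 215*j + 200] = -15*j^2 + 20*j + 215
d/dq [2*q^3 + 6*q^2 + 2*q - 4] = 6*q^2 + 12*q + 2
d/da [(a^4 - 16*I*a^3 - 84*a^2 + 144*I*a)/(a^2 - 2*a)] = (2*a^3 + a^2*(-6 - 16*I) + 64*I*a + 168 - 144*I)/(a^2 - 4*a + 4)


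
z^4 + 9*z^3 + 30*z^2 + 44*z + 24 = (z + 2)^3*(z + 3)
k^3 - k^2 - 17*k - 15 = (k - 5)*(k + 1)*(k + 3)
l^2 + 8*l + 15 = (l + 3)*(l + 5)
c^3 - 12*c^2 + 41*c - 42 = (c - 7)*(c - 3)*(c - 2)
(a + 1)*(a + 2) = a^2 + 3*a + 2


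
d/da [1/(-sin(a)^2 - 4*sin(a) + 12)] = 2*(sin(a) + 2)*cos(a)/(sin(a)^2 + 4*sin(a) - 12)^2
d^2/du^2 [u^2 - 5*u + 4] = 2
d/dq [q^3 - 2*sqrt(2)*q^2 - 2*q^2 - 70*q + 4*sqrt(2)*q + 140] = 3*q^2 - 4*sqrt(2)*q - 4*q - 70 + 4*sqrt(2)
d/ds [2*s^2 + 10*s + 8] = 4*s + 10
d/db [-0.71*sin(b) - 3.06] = -0.71*cos(b)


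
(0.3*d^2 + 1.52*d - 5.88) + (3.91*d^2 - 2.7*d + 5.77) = 4.21*d^2 - 1.18*d - 0.11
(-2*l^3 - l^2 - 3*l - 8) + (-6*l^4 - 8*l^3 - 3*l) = -6*l^4 - 10*l^3 - l^2 - 6*l - 8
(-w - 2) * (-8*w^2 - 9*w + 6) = 8*w^3 + 25*w^2 + 12*w - 12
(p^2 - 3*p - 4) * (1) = p^2 - 3*p - 4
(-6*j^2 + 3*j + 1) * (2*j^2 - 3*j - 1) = -12*j^4 + 24*j^3 - j^2 - 6*j - 1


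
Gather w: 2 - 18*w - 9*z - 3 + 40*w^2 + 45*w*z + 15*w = 40*w^2 + w*(45*z - 3) - 9*z - 1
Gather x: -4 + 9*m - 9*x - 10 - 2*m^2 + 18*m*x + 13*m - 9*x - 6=-2*m^2 + 22*m + x*(18*m - 18) - 20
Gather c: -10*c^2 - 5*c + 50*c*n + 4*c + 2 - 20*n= -10*c^2 + c*(50*n - 1) - 20*n + 2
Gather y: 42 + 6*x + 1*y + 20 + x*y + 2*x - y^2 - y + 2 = x*y + 8*x - y^2 + 64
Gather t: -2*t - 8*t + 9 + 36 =45 - 10*t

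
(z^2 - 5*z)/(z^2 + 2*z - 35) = z/(z + 7)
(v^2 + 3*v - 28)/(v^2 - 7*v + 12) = (v + 7)/(v - 3)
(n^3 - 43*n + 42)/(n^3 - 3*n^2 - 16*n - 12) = (n^2 + 6*n - 7)/(n^2 + 3*n + 2)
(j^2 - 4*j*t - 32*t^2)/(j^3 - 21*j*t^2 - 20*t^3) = (-j + 8*t)/(-j^2 + 4*j*t + 5*t^2)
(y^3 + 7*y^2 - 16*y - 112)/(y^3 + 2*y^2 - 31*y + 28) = (y + 4)/(y - 1)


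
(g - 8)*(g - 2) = g^2 - 10*g + 16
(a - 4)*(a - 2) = a^2 - 6*a + 8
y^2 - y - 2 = (y - 2)*(y + 1)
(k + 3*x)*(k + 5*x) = k^2 + 8*k*x + 15*x^2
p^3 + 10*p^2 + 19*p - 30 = (p - 1)*(p + 5)*(p + 6)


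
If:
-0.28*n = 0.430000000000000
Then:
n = -1.54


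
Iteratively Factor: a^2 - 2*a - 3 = (a + 1)*(a - 3)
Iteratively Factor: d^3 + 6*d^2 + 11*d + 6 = (d + 2)*(d^2 + 4*d + 3) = (d + 2)*(d + 3)*(d + 1)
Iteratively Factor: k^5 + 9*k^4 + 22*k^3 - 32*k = (k)*(k^4 + 9*k^3 + 22*k^2 - 32) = k*(k + 2)*(k^3 + 7*k^2 + 8*k - 16) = k*(k - 1)*(k + 2)*(k^2 + 8*k + 16) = k*(k - 1)*(k + 2)*(k + 4)*(k + 4)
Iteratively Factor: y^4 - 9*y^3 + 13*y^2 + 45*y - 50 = (y - 1)*(y^3 - 8*y^2 + 5*y + 50) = (y - 5)*(y - 1)*(y^2 - 3*y - 10) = (y - 5)*(y - 1)*(y + 2)*(y - 5)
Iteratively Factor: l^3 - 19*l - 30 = (l + 3)*(l^2 - 3*l - 10) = (l + 2)*(l + 3)*(l - 5)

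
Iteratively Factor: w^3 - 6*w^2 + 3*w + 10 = (w - 5)*(w^2 - w - 2) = (w - 5)*(w - 2)*(w + 1)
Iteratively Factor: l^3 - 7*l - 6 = (l - 3)*(l^2 + 3*l + 2) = (l - 3)*(l + 2)*(l + 1)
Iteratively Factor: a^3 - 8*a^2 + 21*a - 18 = (a - 3)*(a^2 - 5*a + 6) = (a - 3)^2*(a - 2)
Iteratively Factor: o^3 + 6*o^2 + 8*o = (o + 2)*(o^2 + 4*o) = (o + 2)*(o + 4)*(o)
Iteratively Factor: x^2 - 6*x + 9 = (x - 3)*(x - 3)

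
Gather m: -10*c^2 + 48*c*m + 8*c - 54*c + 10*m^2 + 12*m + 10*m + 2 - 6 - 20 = -10*c^2 - 46*c + 10*m^2 + m*(48*c + 22) - 24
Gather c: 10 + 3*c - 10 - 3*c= 0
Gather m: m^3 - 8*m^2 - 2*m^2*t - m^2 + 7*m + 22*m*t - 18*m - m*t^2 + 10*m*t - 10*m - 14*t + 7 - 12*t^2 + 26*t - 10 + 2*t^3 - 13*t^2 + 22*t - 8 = m^3 + m^2*(-2*t - 9) + m*(-t^2 + 32*t - 21) + 2*t^3 - 25*t^2 + 34*t - 11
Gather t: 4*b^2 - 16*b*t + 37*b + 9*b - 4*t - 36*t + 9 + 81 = 4*b^2 + 46*b + t*(-16*b - 40) + 90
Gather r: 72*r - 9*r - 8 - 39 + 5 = 63*r - 42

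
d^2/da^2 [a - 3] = 0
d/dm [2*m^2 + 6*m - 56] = 4*m + 6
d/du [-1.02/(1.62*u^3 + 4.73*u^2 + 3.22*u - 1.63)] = (4.9572*u^2 + 9.6492*u + 3.2844)/(1.62*u^3 + 4.73*u^2 + 3.22*u - 1.63)^2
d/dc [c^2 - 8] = 2*c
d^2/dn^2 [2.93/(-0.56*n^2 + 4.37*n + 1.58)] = (-1.837696*n^2 + 14.340592*n + 2.93*(1.12*n - 4.37)*(2.24*n - 8.74) + 5.184928)/(-0.56*n^2 + 4.37*n + 1.58)^3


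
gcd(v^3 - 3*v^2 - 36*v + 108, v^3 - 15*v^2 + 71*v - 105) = v - 3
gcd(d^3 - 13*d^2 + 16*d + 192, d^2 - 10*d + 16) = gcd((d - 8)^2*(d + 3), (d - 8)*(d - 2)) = d - 8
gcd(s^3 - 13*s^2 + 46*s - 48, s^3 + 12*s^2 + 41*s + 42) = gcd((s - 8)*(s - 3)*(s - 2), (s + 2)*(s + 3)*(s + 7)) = 1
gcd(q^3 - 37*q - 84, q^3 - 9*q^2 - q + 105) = q^2 - 4*q - 21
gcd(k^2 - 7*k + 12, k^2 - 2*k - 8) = k - 4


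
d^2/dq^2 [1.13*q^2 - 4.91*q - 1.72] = 2.26000000000000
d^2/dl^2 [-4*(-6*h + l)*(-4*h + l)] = -8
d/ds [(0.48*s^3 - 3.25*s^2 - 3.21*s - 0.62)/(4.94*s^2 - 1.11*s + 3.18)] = (2.3712*s^4 - 1.0656*s^3 + 24.0441*s^2 - 14.5444*s - 10.896)/(24.4036*s^4 - 10.9668*s^3 + 32.6505*s^2 - 7.0596*s + 10.1124)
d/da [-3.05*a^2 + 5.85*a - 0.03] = 5.85 - 6.1*a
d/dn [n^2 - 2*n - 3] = 2*n - 2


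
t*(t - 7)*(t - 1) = t^3 - 8*t^2 + 7*t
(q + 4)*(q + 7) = q^2 + 11*q + 28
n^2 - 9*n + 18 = (n - 6)*(n - 3)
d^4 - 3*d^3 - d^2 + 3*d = d*(d - 3)*(d - 1)*(d + 1)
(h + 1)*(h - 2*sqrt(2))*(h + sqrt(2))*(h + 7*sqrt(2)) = h^4 + h^3 + 6*sqrt(2)*h^3 - 18*h^2 + 6*sqrt(2)*h^2 - 28*sqrt(2)*h - 18*h - 28*sqrt(2)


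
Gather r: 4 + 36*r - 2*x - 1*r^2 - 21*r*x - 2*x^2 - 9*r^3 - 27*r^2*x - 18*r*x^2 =-9*r^3 + r^2*(-27*x - 1) + r*(-18*x^2 - 21*x + 36) - 2*x^2 - 2*x + 4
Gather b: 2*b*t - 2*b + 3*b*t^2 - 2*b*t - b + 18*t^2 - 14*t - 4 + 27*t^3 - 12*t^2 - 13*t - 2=b*(3*t^2 - 3) + 27*t^3 + 6*t^2 - 27*t - 6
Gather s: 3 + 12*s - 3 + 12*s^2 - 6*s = 12*s^2 + 6*s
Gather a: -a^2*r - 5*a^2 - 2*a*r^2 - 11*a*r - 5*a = a^2*(-r - 5) + a*(-2*r^2 - 11*r - 5)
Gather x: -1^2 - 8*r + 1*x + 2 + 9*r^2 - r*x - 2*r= 9*r^2 - 10*r + x*(1 - r) + 1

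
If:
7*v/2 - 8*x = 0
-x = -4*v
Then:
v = 0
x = 0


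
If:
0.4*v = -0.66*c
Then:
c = -0.606060606060606*v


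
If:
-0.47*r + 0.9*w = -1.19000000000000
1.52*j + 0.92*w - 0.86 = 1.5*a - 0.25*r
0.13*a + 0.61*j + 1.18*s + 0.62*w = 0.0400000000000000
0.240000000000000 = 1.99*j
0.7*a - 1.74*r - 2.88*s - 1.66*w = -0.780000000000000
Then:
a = -1.35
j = 0.12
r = -0.17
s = 0.86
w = -1.41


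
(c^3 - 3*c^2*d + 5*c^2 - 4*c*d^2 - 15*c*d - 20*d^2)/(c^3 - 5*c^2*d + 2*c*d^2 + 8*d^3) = (c + 5)/(c - 2*d)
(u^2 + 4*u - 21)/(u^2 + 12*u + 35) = (u - 3)/(u + 5)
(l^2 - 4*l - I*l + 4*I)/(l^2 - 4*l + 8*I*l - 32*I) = (l - I)/(l + 8*I)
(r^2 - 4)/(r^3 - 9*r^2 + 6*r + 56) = (r - 2)/(r^2 - 11*r + 28)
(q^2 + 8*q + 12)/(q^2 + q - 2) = (q + 6)/(q - 1)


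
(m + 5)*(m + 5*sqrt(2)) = m^2 + 5*m + 5*sqrt(2)*m + 25*sqrt(2)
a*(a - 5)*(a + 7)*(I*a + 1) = I*a^4 + a^3 + 2*I*a^3 + 2*a^2 - 35*I*a^2 - 35*a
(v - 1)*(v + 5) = v^2 + 4*v - 5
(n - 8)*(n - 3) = n^2 - 11*n + 24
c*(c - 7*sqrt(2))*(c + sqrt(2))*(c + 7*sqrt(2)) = c^4 + sqrt(2)*c^3 - 98*c^2 - 98*sqrt(2)*c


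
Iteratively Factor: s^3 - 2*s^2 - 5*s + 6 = (s + 2)*(s^2 - 4*s + 3) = (s - 1)*(s + 2)*(s - 3)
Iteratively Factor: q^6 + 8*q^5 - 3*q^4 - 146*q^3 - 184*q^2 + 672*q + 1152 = (q + 4)*(q^5 + 4*q^4 - 19*q^3 - 70*q^2 + 96*q + 288) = (q - 3)*(q + 4)*(q^4 + 7*q^3 + 2*q^2 - 64*q - 96) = (q - 3)*(q + 2)*(q + 4)*(q^3 + 5*q^2 - 8*q - 48) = (q - 3)*(q + 2)*(q + 4)^2*(q^2 + q - 12) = (q - 3)*(q + 2)*(q + 4)^3*(q - 3)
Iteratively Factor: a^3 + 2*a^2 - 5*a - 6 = (a + 1)*(a^2 + a - 6) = (a - 2)*(a + 1)*(a + 3)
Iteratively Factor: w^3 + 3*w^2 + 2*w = (w)*(w^2 + 3*w + 2) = w*(w + 1)*(w + 2)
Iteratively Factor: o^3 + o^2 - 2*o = (o)*(o^2 + o - 2) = o*(o - 1)*(o + 2)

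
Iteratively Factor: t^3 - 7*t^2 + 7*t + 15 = (t - 5)*(t^2 - 2*t - 3) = (t - 5)*(t - 3)*(t + 1)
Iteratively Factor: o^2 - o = (o)*(o - 1)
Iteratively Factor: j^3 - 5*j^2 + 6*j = (j - 2)*(j^2 - 3*j) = j*(j - 2)*(j - 3)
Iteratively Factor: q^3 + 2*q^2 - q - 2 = (q + 2)*(q^2 - 1) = (q + 1)*(q + 2)*(q - 1)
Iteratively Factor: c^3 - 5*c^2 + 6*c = (c - 3)*(c^2 - 2*c) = c*(c - 3)*(c - 2)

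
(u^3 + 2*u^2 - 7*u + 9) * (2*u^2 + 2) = 2*u^5 + 4*u^4 - 12*u^3 + 22*u^2 - 14*u + 18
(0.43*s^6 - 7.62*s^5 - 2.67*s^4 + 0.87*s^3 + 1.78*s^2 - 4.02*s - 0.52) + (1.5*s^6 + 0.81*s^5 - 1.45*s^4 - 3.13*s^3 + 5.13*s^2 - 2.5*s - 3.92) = 1.93*s^6 - 6.81*s^5 - 4.12*s^4 - 2.26*s^3 + 6.91*s^2 - 6.52*s - 4.44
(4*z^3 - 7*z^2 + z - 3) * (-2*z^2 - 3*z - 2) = -8*z^5 + 2*z^4 + 11*z^3 + 17*z^2 + 7*z + 6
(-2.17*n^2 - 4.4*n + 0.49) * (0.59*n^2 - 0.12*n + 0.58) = -1.2803*n^4 - 2.3356*n^3 - 0.4415*n^2 - 2.6108*n + 0.2842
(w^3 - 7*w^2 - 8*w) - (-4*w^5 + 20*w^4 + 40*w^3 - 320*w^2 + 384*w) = 4*w^5 - 20*w^4 - 39*w^3 + 313*w^2 - 392*w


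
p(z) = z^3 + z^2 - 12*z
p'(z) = 3*z^2 + 2*z - 12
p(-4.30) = -9.42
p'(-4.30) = 34.87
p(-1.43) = 16.28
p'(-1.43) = -8.73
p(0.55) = -6.13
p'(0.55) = -9.99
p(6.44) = 231.28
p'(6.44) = 125.30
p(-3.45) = 12.24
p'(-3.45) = 16.81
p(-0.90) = 10.88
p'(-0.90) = -11.37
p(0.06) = -0.72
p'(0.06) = -11.87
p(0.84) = -8.78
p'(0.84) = -8.20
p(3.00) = 0.00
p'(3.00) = 21.00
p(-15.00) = -2970.00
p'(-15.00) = 633.00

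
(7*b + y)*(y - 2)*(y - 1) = 7*b*y^2 - 21*b*y + 14*b + y^3 - 3*y^2 + 2*y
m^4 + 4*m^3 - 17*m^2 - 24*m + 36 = (m - 3)*(m - 1)*(m + 2)*(m + 6)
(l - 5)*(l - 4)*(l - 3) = l^3 - 12*l^2 + 47*l - 60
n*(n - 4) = n^2 - 4*n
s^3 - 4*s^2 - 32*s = s*(s - 8)*(s + 4)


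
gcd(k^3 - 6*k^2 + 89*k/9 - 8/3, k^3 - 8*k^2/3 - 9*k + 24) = k^2 - 17*k/3 + 8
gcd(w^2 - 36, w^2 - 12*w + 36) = w - 6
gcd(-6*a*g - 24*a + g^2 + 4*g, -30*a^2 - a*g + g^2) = 6*a - g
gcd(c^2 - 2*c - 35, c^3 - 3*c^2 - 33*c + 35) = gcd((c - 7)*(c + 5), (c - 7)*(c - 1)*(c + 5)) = c^2 - 2*c - 35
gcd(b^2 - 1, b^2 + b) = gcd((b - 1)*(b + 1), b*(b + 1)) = b + 1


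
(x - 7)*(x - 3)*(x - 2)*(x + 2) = x^4 - 10*x^3 + 17*x^2 + 40*x - 84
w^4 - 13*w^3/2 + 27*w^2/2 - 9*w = w*(w - 3)*(w - 2)*(w - 3/2)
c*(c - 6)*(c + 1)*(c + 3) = c^4 - 2*c^3 - 21*c^2 - 18*c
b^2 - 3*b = b*(b - 3)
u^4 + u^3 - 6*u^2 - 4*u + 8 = (u - 2)*(u - 1)*(u + 2)^2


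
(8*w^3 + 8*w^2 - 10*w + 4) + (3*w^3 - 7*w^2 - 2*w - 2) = 11*w^3 + w^2 - 12*w + 2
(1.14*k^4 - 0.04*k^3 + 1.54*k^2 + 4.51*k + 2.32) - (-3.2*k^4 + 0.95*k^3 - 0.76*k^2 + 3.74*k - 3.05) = 4.34*k^4 - 0.99*k^3 + 2.3*k^2 + 0.77*k + 5.37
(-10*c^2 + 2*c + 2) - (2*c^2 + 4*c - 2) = -12*c^2 - 2*c + 4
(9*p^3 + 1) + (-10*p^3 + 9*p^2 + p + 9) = -p^3 + 9*p^2 + p + 10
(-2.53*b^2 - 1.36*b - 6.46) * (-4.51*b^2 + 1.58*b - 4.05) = 11.4103*b^4 + 2.1362*b^3 + 37.2323*b^2 - 4.6988*b + 26.163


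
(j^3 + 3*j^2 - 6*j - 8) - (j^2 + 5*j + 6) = j^3 + 2*j^2 - 11*j - 14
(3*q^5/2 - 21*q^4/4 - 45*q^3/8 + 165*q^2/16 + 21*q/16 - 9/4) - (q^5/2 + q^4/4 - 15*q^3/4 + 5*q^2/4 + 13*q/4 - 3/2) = q^5 - 11*q^4/2 - 15*q^3/8 + 145*q^2/16 - 31*q/16 - 3/4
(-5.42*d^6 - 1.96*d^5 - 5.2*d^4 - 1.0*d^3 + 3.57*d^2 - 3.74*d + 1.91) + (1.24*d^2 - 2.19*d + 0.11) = -5.42*d^6 - 1.96*d^5 - 5.2*d^4 - 1.0*d^3 + 4.81*d^2 - 5.93*d + 2.02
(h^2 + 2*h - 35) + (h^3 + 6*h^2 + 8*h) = h^3 + 7*h^2 + 10*h - 35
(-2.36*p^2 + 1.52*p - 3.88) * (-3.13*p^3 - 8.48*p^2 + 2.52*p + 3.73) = 7.3868*p^5 + 15.2552*p^4 - 6.6924*p^3 + 27.93*p^2 - 4.108*p - 14.4724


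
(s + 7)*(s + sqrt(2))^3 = s^4 + 3*sqrt(2)*s^3 + 7*s^3 + 6*s^2 + 21*sqrt(2)*s^2 + 2*sqrt(2)*s + 42*s + 14*sqrt(2)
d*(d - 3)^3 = d^4 - 9*d^3 + 27*d^2 - 27*d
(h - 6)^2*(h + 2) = h^3 - 10*h^2 + 12*h + 72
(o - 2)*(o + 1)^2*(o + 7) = o^4 + 7*o^3 - 3*o^2 - 23*o - 14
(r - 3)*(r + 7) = r^2 + 4*r - 21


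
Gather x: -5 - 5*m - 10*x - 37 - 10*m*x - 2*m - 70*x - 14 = -7*m + x*(-10*m - 80) - 56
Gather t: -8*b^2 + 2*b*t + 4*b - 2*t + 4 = -8*b^2 + 4*b + t*(2*b - 2) + 4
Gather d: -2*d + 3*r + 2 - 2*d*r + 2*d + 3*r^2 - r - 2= -2*d*r + 3*r^2 + 2*r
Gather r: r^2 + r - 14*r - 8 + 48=r^2 - 13*r + 40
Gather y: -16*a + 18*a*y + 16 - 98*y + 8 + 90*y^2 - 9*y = -16*a + 90*y^2 + y*(18*a - 107) + 24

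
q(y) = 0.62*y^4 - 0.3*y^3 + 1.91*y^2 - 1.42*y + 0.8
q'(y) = 2.48*y^3 - 0.9*y^2 + 3.82*y - 1.42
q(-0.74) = 3.20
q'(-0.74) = -5.74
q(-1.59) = 13.05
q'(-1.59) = -19.74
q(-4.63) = 363.01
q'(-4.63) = -284.55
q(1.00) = 1.61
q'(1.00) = 3.98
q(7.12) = 1572.58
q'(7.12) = 875.29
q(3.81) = 137.17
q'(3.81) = 137.23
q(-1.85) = 19.13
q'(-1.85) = -27.27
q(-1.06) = 5.59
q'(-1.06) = -9.43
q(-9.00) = 4454.81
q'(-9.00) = -1916.62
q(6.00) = 799.76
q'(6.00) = 524.78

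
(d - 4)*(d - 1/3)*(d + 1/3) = d^3 - 4*d^2 - d/9 + 4/9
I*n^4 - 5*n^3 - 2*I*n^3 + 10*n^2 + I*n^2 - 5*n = n*(n - 1)*(n + 5*I)*(I*n - I)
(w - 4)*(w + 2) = w^2 - 2*w - 8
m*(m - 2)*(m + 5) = m^3 + 3*m^2 - 10*m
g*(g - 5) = g^2 - 5*g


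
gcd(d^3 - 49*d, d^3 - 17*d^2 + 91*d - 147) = d - 7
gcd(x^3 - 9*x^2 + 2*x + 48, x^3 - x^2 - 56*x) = x - 8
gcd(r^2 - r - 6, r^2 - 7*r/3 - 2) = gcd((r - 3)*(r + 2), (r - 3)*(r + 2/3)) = r - 3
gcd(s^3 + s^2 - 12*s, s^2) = s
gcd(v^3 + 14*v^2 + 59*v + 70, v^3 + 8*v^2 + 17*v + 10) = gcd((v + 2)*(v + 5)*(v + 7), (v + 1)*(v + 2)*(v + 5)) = v^2 + 7*v + 10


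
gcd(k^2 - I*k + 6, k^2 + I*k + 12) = k - 3*I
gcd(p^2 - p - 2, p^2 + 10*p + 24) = 1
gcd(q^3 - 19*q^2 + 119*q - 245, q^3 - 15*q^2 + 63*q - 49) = q^2 - 14*q + 49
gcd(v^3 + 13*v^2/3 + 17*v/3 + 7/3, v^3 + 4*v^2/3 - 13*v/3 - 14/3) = v^2 + 10*v/3 + 7/3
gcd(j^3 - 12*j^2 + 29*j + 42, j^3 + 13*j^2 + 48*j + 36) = j + 1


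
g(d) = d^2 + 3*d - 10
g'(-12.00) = -21.00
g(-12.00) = 98.00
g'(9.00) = 21.00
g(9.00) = 98.00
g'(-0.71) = 1.58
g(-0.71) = -11.63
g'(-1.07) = 0.86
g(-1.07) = -12.07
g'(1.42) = 5.84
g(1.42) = -3.72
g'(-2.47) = -1.94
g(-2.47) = -11.31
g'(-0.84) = 1.32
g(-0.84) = -11.81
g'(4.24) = 11.48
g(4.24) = 20.70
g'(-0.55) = 1.90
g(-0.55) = -11.35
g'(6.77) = 16.54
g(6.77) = 56.14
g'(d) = 2*d + 3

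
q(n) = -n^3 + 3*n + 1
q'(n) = 3 - 3*n^2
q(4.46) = -74.34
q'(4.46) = -56.67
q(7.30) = -366.12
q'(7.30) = -156.87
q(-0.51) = -0.40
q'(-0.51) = 2.22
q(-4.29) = 67.08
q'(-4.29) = -52.21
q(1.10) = 2.97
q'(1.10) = -0.63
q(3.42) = -28.74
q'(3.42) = -32.09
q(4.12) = -56.57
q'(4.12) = -47.92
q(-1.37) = -0.54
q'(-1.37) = -2.63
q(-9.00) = 703.00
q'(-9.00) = -240.00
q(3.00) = -17.00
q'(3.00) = -24.00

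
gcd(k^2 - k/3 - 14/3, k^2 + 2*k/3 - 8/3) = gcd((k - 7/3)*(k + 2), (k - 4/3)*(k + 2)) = k + 2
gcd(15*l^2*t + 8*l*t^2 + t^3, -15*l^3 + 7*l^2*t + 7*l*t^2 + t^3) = 15*l^2 + 8*l*t + t^2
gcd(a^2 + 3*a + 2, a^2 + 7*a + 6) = a + 1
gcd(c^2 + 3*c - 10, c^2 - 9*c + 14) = c - 2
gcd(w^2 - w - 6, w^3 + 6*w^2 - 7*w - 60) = w - 3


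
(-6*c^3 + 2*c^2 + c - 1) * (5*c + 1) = -30*c^4 + 4*c^3 + 7*c^2 - 4*c - 1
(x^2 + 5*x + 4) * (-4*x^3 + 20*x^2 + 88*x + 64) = -4*x^5 + 172*x^3 + 584*x^2 + 672*x + 256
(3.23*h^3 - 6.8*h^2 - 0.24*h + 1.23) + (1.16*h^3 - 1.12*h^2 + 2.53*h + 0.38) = 4.39*h^3 - 7.92*h^2 + 2.29*h + 1.61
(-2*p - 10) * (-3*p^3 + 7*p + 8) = 6*p^4 + 30*p^3 - 14*p^2 - 86*p - 80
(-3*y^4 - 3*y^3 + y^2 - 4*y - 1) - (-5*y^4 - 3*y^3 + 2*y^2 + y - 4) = 2*y^4 - y^2 - 5*y + 3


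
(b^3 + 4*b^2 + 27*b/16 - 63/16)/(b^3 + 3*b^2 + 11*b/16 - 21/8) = (b + 3)/(b + 2)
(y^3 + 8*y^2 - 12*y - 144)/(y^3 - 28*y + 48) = (y + 6)/(y - 2)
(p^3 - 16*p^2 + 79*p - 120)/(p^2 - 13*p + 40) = p - 3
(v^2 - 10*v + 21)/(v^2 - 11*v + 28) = (v - 3)/(v - 4)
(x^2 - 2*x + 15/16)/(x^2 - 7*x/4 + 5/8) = (4*x - 3)/(2*(2*x - 1))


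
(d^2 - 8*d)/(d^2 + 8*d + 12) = d*(d - 8)/(d^2 + 8*d + 12)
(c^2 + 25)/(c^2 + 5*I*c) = (c - 5*I)/c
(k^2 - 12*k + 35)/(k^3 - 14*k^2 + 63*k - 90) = (k - 7)/(k^2 - 9*k + 18)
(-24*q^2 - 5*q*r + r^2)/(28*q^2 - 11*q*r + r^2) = (-24*q^2 - 5*q*r + r^2)/(28*q^2 - 11*q*r + r^2)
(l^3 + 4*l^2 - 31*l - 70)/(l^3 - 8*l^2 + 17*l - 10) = (l^2 + 9*l + 14)/(l^2 - 3*l + 2)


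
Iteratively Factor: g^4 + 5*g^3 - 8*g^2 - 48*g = (g + 4)*(g^3 + g^2 - 12*g) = (g + 4)^2*(g^2 - 3*g) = (g - 3)*(g + 4)^2*(g)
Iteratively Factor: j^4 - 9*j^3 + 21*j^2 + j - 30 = (j + 1)*(j^3 - 10*j^2 + 31*j - 30) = (j - 5)*(j + 1)*(j^2 - 5*j + 6) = (j - 5)*(j - 2)*(j + 1)*(j - 3)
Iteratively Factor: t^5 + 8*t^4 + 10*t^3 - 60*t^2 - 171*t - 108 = (t - 3)*(t^4 + 11*t^3 + 43*t^2 + 69*t + 36) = (t - 3)*(t + 3)*(t^3 + 8*t^2 + 19*t + 12) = (t - 3)*(t + 1)*(t + 3)*(t^2 + 7*t + 12) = (t - 3)*(t + 1)*(t + 3)^2*(t + 4)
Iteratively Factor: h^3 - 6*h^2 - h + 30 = (h + 2)*(h^2 - 8*h + 15) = (h - 3)*(h + 2)*(h - 5)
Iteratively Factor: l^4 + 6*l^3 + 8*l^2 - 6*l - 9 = (l + 3)*(l^3 + 3*l^2 - l - 3) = (l + 3)^2*(l^2 - 1) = (l - 1)*(l + 3)^2*(l + 1)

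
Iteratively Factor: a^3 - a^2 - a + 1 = (a + 1)*(a^2 - 2*a + 1) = (a - 1)*(a + 1)*(a - 1)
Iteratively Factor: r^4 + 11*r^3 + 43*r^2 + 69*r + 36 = (r + 1)*(r^3 + 10*r^2 + 33*r + 36) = (r + 1)*(r + 3)*(r^2 + 7*r + 12) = (r + 1)*(r + 3)*(r + 4)*(r + 3)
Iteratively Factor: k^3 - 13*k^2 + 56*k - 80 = (k - 4)*(k^2 - 9*k + 20) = (k - 5)*(k - 4)*(k - 4)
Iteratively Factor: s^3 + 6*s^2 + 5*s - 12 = (s - 1)*(s^2 + 7*s + 12) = (s - 1)*(s + 3)*(s + 4)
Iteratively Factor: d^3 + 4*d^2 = (d + 4)*(d^2) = d*(d + 4)*(d)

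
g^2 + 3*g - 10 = (g - 2)*(g + 5)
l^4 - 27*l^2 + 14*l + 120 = (l - 4)*(l - 3)*(l + 2)*(l + 5)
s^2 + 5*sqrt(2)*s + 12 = (s + 2*sqrt(2))*(s + 3*sqrt(2))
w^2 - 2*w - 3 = (w - 3)*(w + 1)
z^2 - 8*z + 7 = (z - 7)*(z - 1)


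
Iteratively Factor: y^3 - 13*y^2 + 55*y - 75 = (y - 3)*(y^2 - 10*y + 25) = (y - 5)*(y - 3)*(y - 5)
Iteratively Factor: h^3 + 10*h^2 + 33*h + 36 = (h + 3)*(h^2 + 7*h + 12) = (h + 3)^2*(h + 4)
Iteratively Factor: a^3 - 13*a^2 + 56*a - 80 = (a - 4)*(a^2 - 9*a + 20) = (a - 5)*(a - 4)*(a - 4)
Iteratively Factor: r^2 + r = (r)*(r + 1)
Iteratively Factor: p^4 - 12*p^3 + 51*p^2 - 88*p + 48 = (p - 4)*(p^3 - 8*p^2 + 19*p - 12) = (p - 4)^2*(p^2 - 4*p + 3) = (p - 4)^2*(p - 3)*(p - 1)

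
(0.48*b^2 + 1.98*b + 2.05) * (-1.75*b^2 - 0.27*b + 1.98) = -0.84*b^4 - 3.5946*b^3 - 3.1717*b^2 + 3.3669*b + 4.059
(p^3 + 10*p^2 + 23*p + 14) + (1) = p^3 + 10*p^2 + 23*p + 15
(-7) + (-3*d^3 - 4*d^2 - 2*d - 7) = -3*d^3 - 4*d^2 - 2*d - 14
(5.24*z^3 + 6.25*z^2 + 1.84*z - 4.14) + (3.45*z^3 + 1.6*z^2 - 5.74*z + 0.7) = 8.69*z^3 + 7.85*z^2 - 3.9*z - 3.44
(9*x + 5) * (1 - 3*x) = -27*x^2 - 6*x + 5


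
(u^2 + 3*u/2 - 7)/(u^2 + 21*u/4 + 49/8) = 4*(u - 2)/(4*u + 7)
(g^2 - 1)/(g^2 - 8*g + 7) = (g + 1)/(g - 7)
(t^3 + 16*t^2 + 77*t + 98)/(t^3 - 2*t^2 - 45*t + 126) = (t^2 + 9*t + 14)/(t^2 - 9*t + 18)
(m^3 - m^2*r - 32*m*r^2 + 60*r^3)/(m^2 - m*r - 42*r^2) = (-m^2 + 7*m*r - 10*r^2)/(-m + 7*r)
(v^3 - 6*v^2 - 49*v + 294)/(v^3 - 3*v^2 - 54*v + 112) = (v^2 - 13*v + 42)/(v^2 - 10*v + 16)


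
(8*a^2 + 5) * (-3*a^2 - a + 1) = -24*a^4 - 8*a^3 - 7*a^2 - 5*a + 5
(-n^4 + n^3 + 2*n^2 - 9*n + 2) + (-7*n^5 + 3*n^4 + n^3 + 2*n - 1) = -7*n^5 + 2*n^4 + 2*n^3 + 2*n^2 - 7*n + 1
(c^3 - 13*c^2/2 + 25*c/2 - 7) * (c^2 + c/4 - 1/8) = c^5 - 25*c^4/4 + 43*c^3/4 - 49*c^2/16 - 53*c/16 + 7/8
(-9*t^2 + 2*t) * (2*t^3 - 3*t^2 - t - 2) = -18*t^5 + 31*t^4 + 3*t^3 + 16*t^2 - 4*t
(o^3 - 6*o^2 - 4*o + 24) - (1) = o^3 - 6*o^2 - 4*o + 23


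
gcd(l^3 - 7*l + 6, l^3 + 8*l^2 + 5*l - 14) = l - 1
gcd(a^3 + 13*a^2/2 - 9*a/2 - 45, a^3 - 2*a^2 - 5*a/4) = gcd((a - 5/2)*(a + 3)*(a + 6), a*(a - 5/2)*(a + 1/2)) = a - 5/2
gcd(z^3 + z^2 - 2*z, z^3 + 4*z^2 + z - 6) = z^2 + z - 2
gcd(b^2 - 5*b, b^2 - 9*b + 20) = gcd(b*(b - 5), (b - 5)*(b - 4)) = b - 5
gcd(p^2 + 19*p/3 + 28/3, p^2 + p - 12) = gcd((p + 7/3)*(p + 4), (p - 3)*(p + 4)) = p + 4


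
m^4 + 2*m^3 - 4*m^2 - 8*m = m*(m - 2)*(m + 2)^2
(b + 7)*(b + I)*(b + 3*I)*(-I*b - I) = -I*b^4 + 4*b^3 - 8*I*b^3 + 32*b^2 - 4*I*b^2 + 28*b + 24*I*b + 21*I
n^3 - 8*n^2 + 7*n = n*(n - 7)*(n - 1)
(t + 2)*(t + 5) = t^2 + 7*t + 10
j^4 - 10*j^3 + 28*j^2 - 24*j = j*(j - 6)*(j - 2)^2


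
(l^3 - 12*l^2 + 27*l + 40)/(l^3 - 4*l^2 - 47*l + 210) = (l^2 - 7*l - 8)/(l^2 + l - 42)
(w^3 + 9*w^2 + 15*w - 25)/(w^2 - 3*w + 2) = (w^2 + 10*w + 25)/(w - 2)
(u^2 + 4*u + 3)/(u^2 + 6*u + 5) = (u + 3)/(u + 5)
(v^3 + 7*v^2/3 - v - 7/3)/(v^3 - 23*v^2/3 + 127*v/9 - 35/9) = 3*(3*v^3 + 7*v^2 - 3*v - 7)/(9*v^3 - 69*v^2 + 127*v - 35)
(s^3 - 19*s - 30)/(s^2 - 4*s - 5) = (s^2 + 5*s + 6)/(s + 1)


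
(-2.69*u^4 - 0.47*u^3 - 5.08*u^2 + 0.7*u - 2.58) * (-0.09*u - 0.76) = 0.2421*u^5 + 2.0867*u^4 + 0.8144*u^3 + 3.7978*u^2 - 0.2998*u + 1.9608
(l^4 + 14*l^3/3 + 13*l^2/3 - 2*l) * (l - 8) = l^5 - 10*l^4/3 - 33*l^3 - 110*l^2/3 + 16*l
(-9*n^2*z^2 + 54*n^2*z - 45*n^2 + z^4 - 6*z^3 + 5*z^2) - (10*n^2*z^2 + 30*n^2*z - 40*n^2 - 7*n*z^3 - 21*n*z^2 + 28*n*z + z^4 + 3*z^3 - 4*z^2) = -19*n^2*z^2 + 24*n^2*z - 5*n^2 + 7*n*z^3 + 21*n*z^2 - 28*n*z - 9*z^3 + 9*z^2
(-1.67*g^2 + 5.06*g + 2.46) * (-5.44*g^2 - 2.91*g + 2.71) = 9.0848*g^4 - 22.6667*g^3 - 32.6327*g^2 + 6.554*g + 6.6666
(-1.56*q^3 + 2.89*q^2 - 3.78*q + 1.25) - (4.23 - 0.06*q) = -1.56*q^3 + 2.89*q^2 - 3.72*q - 2.98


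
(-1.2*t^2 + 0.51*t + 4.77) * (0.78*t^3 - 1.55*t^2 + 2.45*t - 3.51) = -0.936*t^5 + 2.2578*t^4 - 0.00990000000000046*t^3 - 1.932*t^2 + 9.8964*t - 16.7427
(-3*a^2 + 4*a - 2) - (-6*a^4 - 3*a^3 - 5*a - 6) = 6*a^4 + 3*a^3 - 3*a^2 + 9*a + 4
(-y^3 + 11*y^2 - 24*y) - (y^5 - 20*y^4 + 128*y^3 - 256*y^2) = -y^5 + 20*y^4 - 129*y^3 + 267*y^2 - 24*y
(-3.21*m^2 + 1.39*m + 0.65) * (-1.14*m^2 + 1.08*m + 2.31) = 3.6594*m^4 - 5.0514*m^3 - 6.6549*m^2 + 3.9129*m + 1.5015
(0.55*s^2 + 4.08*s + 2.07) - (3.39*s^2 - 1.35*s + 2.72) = -2.84*s^2 + 5.43*s - 0.65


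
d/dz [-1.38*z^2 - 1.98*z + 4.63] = -2.76*z - 1.98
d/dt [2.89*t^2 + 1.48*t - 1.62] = 5.78*t + 1.48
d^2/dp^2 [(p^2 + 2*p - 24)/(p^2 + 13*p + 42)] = -22/(p^3 + 21*p^2 + 147*p + 343)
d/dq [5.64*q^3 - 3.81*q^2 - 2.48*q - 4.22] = 16.92*q^2 - 7.62*q - 2.48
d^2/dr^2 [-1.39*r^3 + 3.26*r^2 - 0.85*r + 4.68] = 6.52 - 8.34*r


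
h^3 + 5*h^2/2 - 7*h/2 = h*(h - 1)*(h + 7/2)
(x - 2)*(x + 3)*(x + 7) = x^3 + 8*x^2 + x - 42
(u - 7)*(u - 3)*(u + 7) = u^3 - 3*u^2 - 49*u + 147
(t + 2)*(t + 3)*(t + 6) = t^3 + 11*t^2 + 36*t + 36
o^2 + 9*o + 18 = (o + 3)*(o + 6)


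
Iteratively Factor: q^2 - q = (q)*(q - 1)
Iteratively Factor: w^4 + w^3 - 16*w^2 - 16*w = (w - 4)*(w^3 + 5*w^2 + 4*w) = (w - 4)*(w + 4)*(w^2 + w) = w*(w - 4)*(w + 4)*(w + 1)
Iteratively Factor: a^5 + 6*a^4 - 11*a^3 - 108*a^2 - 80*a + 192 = (a + 4)*(a^4 + 2*a^3 - 19*a^2 - 32*a + 48) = (a - 1)*(a + 4)*(a^3 + 3*a^2 - 16*a - 48) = (a - 4)*(a - 1)*(a + 4)*(a^2 + 7*a + 12) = (a - 4)*(a - 1)*(a + 3)*(a + 4)*(a + 4)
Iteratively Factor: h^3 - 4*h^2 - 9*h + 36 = (h - 3)*(h^2 - h - 12) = (h - 3)*(h + 3)*(h - 4)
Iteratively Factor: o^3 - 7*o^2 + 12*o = (o)*(o^2 - 7*o + 12) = o*(o - 3)*(o - 4)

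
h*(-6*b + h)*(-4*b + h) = 24*b^2*h - 10*b*h^2 + h^3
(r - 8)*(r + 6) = r^2 - 2*r - 48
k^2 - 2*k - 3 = (k - 3)*(k + 1)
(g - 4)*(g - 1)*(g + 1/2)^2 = g^4 - 4*g^3 - 3*g^2/4 + 11*g/4 + 1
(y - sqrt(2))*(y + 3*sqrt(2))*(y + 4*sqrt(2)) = y^3 + 6*sqrt(2)*y^2 + 10*y - 24*sqrt(2)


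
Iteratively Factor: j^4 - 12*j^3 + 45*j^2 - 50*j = (j)*(j^3 - 12*j^2 + 45*j - 50) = j*(j - 5)*(j^2 - 7*j + 10) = j*(j - 5)^2*(j - 2)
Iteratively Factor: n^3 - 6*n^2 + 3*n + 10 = (n - 2)*(n^2 - 4*n - 5) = (n - 2)*(n + 1)*(n - 5)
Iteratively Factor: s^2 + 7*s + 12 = (s + 3)*(s + 4)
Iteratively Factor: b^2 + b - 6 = (b + 3)*(b - 2)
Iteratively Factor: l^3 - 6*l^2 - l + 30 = (l - 3)*(l^2 - 3*l - 10) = (l - 5)*(l - 3)*(l + 2)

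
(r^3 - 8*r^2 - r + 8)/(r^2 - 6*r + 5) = (r^2 - 7*r - 8)/(r - 5)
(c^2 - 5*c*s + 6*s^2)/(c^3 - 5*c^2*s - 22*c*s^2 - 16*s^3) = (-c^2 + 5*c*s - 6*s^2)/(-c^3 + 5*c^2*s + 22*c*s^2 + 16*s^3)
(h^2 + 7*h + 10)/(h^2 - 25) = (h + 2)/(h - 5)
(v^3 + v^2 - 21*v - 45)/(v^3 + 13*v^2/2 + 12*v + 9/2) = 2*(v - 5)/(2*v + 1)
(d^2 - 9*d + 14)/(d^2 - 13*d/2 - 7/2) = 2*(d - 2)/(2*d + 1)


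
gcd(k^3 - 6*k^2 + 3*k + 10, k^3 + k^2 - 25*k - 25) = k^2 - 4*k - 5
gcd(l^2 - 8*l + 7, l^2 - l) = l - 1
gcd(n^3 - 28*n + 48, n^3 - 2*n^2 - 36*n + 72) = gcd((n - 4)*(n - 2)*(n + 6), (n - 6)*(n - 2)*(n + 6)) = n^2 + 4*n - 12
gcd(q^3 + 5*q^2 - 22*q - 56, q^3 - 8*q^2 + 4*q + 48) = q^2 - 2*q - 8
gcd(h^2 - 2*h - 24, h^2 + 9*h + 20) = h + 4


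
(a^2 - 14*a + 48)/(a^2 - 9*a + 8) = (a - 6)/(a - 1)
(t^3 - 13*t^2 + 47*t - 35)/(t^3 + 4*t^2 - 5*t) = (t^2 - 12*t + 35)/(t*(t + 5))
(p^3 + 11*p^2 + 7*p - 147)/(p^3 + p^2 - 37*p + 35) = (p^2 + 4*p - 21)/(p^2 - 6*p + 5)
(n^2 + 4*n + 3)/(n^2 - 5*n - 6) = (n + 3)/(n - 6)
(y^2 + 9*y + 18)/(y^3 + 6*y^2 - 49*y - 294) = (y + 3)/(y^2 - 49)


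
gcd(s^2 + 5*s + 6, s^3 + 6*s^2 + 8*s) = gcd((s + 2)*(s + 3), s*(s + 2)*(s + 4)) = s + 2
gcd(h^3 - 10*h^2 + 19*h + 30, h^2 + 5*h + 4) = h + 1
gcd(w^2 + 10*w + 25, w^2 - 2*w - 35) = w + 5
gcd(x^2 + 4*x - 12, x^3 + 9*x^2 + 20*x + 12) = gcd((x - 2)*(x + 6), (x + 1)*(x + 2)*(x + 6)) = x + 6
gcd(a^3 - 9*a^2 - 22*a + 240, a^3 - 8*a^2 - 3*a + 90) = a - 6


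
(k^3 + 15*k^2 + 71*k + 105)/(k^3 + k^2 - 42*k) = (k^2 + 8*k + 15)/(k*(k - 6))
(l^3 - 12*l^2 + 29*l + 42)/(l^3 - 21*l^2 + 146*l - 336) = (l + 1)/(l - 8)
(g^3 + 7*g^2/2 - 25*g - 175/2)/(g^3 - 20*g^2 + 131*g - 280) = (2*g^2 + 17*g + 35)/(2*(g^2 - 15*g + 56))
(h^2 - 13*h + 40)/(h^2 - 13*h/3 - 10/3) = 3*(h - 8)/(3*h + 2)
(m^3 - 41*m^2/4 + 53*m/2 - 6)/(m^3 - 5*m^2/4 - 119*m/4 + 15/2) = (m - 4)/(m + 5)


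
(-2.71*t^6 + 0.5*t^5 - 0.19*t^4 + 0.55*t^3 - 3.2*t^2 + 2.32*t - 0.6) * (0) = 0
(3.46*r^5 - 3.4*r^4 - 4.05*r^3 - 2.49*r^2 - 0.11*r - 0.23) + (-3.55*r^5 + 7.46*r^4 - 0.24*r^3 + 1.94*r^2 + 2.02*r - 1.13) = -0.0899999999999999*r^5 + 4.06*r^4 - 4.29*r^3 - 0.55*r^2 + 1.91*r - 1.36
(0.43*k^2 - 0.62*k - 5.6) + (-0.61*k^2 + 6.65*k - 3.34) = -0.18*k^2 + 6.03*k - 8.94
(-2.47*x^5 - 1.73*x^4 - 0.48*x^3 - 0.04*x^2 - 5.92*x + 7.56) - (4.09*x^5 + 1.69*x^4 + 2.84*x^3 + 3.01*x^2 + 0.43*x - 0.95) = -6.56*x^5 - 3.42*x^4 - 3.32*x^3 - 3.05*x^2 - 6.35*x + 8.51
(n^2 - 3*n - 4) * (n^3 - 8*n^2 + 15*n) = n^5 - 11*n^4 + 35*n^3 - 13*n^2 - 60*n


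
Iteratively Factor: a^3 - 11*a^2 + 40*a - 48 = (a - 3)*(a^2 - 8*a + 16) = (a - 4)*(a - 3)*(a - 4)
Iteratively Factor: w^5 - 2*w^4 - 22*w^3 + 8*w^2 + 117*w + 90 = (w + 3)*(w^4 - 5*w^3 - 7*w^2 + 29*w + 30) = (w + 1)*(w + 3)*(w^3 - 6*w^2 - w + 30) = (w + 1)*(w + 2)*(w + 3)*(w^2 - 8*w + 15) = (w - 5)*(w + 1)*(w + 2)*(w + 3)*(w - 3)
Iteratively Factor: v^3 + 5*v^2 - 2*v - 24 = (v - 2)*(v^2 + 7*v + 12) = (v - 2)*(v + 4)*(v + 3)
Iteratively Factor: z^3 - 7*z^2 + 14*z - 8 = (z - 4)*(z^2 - 3*z + 2) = (z - 4)*(z - 2)*(z - 1)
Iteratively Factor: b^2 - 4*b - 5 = (b + 1)*(b - 5)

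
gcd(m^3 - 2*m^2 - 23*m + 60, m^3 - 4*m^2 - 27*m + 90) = m^2 + 2*m - 15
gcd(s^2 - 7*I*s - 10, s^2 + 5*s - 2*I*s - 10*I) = s - 2*I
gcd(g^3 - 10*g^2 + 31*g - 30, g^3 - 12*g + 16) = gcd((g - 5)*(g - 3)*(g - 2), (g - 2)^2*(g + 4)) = g - 2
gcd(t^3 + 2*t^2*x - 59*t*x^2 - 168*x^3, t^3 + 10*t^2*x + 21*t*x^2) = t^2 + 10*t*x + 21*x^2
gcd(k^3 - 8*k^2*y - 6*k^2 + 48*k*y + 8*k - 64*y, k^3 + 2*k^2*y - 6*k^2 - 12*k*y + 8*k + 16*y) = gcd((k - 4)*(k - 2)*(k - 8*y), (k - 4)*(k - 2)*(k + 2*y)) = k^2 - 6*k + 8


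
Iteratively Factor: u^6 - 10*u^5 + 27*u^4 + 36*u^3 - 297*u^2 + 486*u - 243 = (u + 3)*(u^5 - 13*u^4 + 66*u^3 - 162*u^2 + 189*u - 81) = (u - 3)*(u + 3)*(u^4 - 10*u^3 + 36*u^2 - 54*u + 27) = (u - 3)*(u - 1)*(u + 3)*(u^3 - 9*u^2 + 27*u - 27) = (u - 3)^2*(u - 1)*(u + 3)*(u^2 - 6*u + 9) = (u - 3)^3*(u - 1)*(u + 3)*(u - 3)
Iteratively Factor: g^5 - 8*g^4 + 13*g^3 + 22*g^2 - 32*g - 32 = (g - 2)*(g^4 - 6*g^3 + g^2 + 24*g + 16) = (g - 2)*(g + 1)*(g^3 - 7*g^2 + 8*g + 16) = (g - 2)*(g + 1)^2*(g^2 - 8*g + 16) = (g - 4)*(g - 2)*(g + 1)^2*(g - 4)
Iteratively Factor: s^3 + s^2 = (s)*(s^2 + s) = s*(s + 1)*(s)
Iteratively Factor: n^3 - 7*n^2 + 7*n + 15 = (n - 3)*(n^2 - 4*n - 5) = (n - 5)*(n - 3)*(n + 1)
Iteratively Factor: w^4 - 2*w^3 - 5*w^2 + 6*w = (w)*(w^3 - 2*w^2 - 5*w + 6) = w*(w - 1)*(w^2 - w - 6) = w*(w - 1)*(w + 2)*(w - 3)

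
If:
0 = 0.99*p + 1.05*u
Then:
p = -1.06060606060606*u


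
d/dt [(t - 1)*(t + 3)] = 2*t + 2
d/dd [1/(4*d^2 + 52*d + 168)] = (-2*d - 13)/(4*(d^2 + 13*d + 42)^2)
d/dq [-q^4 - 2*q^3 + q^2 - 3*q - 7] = -4*q^3 - 6*q^2 + 2*q - 3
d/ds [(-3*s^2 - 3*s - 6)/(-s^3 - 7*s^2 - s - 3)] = 3*(-s^4 - 2*s^3 - 12*s^2 - 22*s + 1)/(s^6 + 14*s^5 + 51*s^4 + 20*s^3 + 43*s^2 + 6*s + 9)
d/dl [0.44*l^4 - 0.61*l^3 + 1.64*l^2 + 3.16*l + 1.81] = 1.76*l^3 - 1.83*l^2 + 3.28*l + 3.16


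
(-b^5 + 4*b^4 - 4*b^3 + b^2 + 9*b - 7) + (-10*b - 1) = -b^5 + 4*b^4 - 4*b^3 + b^2 - b - 8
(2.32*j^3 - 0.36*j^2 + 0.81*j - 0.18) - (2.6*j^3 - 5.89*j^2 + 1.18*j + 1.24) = -0.28*j^3 + 5.53*j^2 - 0.37*j - 1.42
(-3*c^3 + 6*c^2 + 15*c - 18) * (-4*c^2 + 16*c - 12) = 12*c^5 - 72*c^4 + 72*c^3 + 240*c^2 - 468*c + 216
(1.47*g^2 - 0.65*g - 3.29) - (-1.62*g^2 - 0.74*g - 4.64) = 3.09*g^2 + 0.09*g + 1.35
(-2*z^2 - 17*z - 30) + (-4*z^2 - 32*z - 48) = -6*z^2 - 49*z - 78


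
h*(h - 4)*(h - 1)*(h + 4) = h^4 - h^3 - 16*h^2 + 16*h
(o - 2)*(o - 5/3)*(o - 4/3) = o^3 - 5*o^2 + 74*o/9 - 40/9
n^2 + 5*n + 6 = (n + 2)*(n + 3)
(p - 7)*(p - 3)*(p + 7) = p^3 - 3*p^2 - 49*p + 147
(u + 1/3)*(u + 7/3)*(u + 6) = u^3 + 26*u^2/3 + 151*u/9 + 14/3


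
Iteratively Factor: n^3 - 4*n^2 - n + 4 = (n - 4)*(n^2 - 1) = (n - 4)*(n + 1)*(n - 1)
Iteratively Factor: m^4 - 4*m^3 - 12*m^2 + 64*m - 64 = (m + 4)*(m^3 - 8*m^2 + 20*m - 16) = (m - 4)*(m + 4)*(m^2 - 4*m + 4) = (m - 4)*(m - 2)*(m + 4)*(m - 2)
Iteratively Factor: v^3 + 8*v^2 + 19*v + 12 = (v + 1)*(v^2 + 7*v + 12) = (v + 1)*(v + 3)*(v + 4)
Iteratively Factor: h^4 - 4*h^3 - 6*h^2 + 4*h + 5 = (h - 1)*(h^3 - 3*h^2 - 9*h - 5) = (h - 1)*(h + 1)*(h^2 - 4*h - 5) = (h - 1)*(h + 1)^2*(h - 5)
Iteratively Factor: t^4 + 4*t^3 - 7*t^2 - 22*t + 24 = (t - 2)*(t^3 + 6*t^2 + 5*t - 12) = (t - 2)*(t + 3)*(t^2 + 3*t - 4) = (t - 2)*(t - 1)*(t + 3)*(t + 4)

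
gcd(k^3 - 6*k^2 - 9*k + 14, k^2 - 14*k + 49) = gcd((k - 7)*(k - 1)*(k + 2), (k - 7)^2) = k - 7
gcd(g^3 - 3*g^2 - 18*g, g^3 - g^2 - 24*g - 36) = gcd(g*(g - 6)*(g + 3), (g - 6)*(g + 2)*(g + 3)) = g^2 - 3*g - 18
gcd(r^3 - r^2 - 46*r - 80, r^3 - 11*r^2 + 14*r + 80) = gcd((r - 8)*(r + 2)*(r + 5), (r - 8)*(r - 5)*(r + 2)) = r^2 - 6*r - 16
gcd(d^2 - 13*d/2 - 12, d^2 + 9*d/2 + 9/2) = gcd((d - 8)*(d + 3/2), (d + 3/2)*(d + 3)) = d + 3/2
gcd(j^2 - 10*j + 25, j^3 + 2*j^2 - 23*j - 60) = j - 5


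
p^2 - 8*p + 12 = (p - 6)*(p - 2)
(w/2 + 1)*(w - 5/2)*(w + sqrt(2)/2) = w^3/2 - w^2/4 + sqrt(2)*w^2/4 - 5*w/2 - sqrt(2)*w/8 - 5*sqrt(2)/4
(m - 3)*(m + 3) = m^2 - 9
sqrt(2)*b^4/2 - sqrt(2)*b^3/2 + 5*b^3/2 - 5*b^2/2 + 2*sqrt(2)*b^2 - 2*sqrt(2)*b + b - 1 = (b - 1)*(b + sqrt(2)/2)*(b + sqrt(2))*(sqrt(2)*b/2 + 1)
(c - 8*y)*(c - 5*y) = c^2 - 13*c*y + 40*y^2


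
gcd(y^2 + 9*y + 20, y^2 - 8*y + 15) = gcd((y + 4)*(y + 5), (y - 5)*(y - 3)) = 1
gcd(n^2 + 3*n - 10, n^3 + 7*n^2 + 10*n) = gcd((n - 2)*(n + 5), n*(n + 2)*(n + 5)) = n + 5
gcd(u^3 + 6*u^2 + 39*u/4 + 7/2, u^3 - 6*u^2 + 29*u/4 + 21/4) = u + 1/2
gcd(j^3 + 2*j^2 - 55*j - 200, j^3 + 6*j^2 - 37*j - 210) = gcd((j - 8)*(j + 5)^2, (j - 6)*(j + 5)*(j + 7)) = j + 5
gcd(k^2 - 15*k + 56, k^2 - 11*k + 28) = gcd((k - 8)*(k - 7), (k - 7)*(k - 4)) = k - 7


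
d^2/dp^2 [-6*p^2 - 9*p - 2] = -12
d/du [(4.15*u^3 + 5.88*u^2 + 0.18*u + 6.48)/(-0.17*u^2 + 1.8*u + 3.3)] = (-0.7055*u^4 + 14.94*u^3 + 51.6996*u^2 + 41.0112*u - 11.07)/(0.0289*u^4 - 0.612*u^3 + 2.118*u^2 + 11.88*u + 10.89)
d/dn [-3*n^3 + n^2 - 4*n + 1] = -9*n^2 + 2*n - 4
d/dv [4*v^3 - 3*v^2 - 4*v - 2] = 12*v^2 - 6*v - 4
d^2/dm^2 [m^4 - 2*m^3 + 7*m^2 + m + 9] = 12*m^2 - 12*m + 14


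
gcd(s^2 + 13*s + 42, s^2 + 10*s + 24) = s + 6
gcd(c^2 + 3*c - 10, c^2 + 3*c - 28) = 1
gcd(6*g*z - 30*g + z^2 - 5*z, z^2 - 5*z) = z - 5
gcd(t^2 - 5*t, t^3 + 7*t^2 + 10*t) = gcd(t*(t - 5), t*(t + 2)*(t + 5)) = t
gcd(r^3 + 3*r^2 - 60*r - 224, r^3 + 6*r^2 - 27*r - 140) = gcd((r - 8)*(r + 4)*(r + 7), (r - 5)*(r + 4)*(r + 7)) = r^2 + 11*r + 28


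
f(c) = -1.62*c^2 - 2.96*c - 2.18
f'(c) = -3.24*c - 2.96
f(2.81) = -23.29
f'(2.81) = -12.06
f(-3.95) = -15.76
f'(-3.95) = 9.84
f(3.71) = -35.46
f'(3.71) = -14.98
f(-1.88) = -2.34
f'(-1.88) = 3.13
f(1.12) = -7.53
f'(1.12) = -6.59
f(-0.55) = -1.04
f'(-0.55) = -1.18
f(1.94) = -14.02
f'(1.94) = -9.25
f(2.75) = -22.57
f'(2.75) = -11.87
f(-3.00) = -7.88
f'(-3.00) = 6.76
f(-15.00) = -322.28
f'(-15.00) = 45.64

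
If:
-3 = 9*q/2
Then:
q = -2/3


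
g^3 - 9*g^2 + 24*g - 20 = (g - 5)*(g - 2)^2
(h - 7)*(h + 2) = h^2 - 5*h - 14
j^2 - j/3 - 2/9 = (j - 2/3)*(j + 1/3)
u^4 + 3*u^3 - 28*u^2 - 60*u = u*(u - 5)*(u + 2)*(u + 6)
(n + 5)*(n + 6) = n^2 + 11*n + 30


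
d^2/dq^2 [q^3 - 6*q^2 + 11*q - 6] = 6*q - 12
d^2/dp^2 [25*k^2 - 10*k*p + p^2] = 2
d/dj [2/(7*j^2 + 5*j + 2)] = 2*(-14*j - 5)/(7*j^2 + 5*j + 2)^2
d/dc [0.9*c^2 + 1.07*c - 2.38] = 1.8*c + 1.07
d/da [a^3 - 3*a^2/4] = 3*a*(2*a - 1)/2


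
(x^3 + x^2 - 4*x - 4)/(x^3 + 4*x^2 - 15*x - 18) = (x^2 - 4)/(x^2 + 3*x - 18)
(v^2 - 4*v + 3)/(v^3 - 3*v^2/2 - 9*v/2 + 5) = 2*(v - 3)/(2*v^2 - v - 10)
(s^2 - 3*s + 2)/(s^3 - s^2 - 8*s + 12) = (s - 1)/(s^2 + s - 6)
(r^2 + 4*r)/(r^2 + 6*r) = (r + 4)/(r + 6)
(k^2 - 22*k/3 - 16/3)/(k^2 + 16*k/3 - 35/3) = (3*k^2 - 22*k - 16)/(3*k^2 + 16*k - 35)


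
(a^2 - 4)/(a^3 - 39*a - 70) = (a - 2)/(a^2 - 2*a - 35)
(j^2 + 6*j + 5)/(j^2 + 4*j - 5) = (j + 1)/(j - 1)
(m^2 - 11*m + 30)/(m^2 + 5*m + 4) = (m^2 - 11*m + 30)/(m^2 + 5*m + 4)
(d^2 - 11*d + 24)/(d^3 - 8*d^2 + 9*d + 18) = (d - 8)/(d^2 - 5*d - 6)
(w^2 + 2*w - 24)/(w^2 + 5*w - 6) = (w - 4)/(w - 1)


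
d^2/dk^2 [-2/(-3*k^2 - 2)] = 12*(9*k^2 - 2)/(3*k^2 + 2)^3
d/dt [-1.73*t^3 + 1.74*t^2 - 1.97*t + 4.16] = -5.19*t^2 + 3.48*t - 1.97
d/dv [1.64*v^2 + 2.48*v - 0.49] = 3.28*v + 2.48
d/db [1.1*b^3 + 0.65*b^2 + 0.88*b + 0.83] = 3.3*b^2 + 1.3*b + 0.88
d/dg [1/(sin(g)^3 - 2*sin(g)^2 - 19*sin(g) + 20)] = (-3*sin(g)^2 + 4*sin(g) + 19)*cos(g)/(sin(g)^3 - 2*sin(g)^2 - 19*sin(g) + 20)^2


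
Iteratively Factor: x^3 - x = (x + 1)*(x^2 - x) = x*(x + 1)*(x - 1)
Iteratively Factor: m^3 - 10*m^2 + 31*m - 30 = (m - 2)*(m^2 - 8*m + 15) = (m - 3)*(m - 2)*(m - 5)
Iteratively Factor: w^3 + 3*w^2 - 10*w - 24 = (w + 4)*(w^2 - w - 6) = (w - 3)*(w + 4)*(w + 2)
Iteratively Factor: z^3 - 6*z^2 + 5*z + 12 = (z - 3)*(z^2 - 3*z - 4) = (z - 3)*(z + 1)*(z - 4)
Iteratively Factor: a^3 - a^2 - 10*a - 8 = (a + 1)*(a^2 - 2*a - 8) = (a - 4)*(a + 1)*(a + 2)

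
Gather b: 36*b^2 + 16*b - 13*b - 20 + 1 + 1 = 36*b^2 + 3*b - 18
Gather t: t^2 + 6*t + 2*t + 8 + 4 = t^2 + 8*t + 12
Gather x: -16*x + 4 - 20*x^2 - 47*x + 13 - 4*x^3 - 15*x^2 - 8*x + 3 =-4*x^3 - 35*x^2 - 71*x + 20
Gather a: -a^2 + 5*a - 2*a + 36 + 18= -a^2 + 3*a + 54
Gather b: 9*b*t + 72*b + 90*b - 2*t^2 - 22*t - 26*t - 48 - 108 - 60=b*(9*t + 162) - 2*t^2 - 48*t - 216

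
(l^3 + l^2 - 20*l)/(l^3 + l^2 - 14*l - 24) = l*(l + 5)/(l^2 + 5*l + 6)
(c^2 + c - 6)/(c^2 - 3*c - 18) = (c - 2)/(c - 6)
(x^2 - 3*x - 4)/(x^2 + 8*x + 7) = (x - 4)/(x + 7)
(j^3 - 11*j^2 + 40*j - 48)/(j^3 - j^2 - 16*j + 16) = (j^2 - 7*j + 12)/(j^2 + 3*j - 4)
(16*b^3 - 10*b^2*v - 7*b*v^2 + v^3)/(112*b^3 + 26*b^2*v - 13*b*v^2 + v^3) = (-b + v)/(-7*b + v)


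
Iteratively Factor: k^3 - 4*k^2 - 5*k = (k - 5)*(k^2 + k) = (k - 5)*(k + 1)*(k)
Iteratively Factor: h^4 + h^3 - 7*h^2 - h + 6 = (h + 3)*(h^3 - 2*h^2 - h + 2) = (h - 1)*(h + 3)*(h^2 - h - 2) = (h - 1)*(h + 1)*(h + 3)*(h - 2)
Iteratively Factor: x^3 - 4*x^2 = (x)*(x^2 - 4*x) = x*(x - 4)*(x)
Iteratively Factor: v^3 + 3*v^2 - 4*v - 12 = (v + 2)*(v^2 + v - 6) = (v - 2)*(v + 2)*(v + 3)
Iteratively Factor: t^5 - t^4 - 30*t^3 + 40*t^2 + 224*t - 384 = (t - 4)*(t^4 + 3*t^3 - 18*t^2 - 32*t + 96) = (t - 4)*(t - 2)*(t^3 + 5*t^2 - 8*t - 48) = (t - 4)*(t - 2)*(t + 4)*(t^2 + t - 12) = (t - 4)*(t - 2)*(t + 4)^2*(t - 3)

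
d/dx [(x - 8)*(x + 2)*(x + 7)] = 3*x^2 + 2*x - 58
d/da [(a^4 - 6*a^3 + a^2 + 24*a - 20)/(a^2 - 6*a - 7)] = 2*(a^5 - 12*a^4 + 22*a^3 + 48*a^2 + 13*a - 144)/(a^4 - 12*a^3 + 22*a^2 + 84*a + 49)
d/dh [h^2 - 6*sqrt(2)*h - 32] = 2*h - 6*sqrt(2)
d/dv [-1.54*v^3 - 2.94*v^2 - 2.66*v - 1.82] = -4.62*v^2 - 5.88*v - 2.66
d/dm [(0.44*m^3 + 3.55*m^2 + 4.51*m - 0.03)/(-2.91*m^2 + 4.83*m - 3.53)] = (-1.2804*m^4 + 4.2504*m^3 + 25.611*m^2 - 25.2376*m - 15.7754)/(8.4681*m^4 - 28.1106*m^3 + 43.8735*m^2 - 34.0998*m + 12.4609)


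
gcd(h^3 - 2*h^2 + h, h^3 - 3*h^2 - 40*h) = h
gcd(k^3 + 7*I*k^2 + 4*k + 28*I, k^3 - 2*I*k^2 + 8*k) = k + 2*I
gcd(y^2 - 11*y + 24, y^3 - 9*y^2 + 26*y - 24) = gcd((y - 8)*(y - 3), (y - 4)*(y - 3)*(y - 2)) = y - 3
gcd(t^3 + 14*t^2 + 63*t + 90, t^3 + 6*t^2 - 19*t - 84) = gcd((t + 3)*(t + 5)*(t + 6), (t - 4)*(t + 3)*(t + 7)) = t + 3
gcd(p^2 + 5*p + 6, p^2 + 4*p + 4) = p + 2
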